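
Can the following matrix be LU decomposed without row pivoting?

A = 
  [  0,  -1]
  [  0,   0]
Yes.
The first column is zero, so A is already upper triangular: L = I, U = A.
L = 
  [  1,   0]
  [  0,   1]
U = 
  [  0,  -1]
  [  0,   0]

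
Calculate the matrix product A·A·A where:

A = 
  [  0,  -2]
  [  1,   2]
A^3 = 
  [ -4,  -4]
  [  2,   0]

A² = A·A:
A²[1,1] = (0)(0) + (-2)(1) = -2
A²[1,2] = (0)(-2) + (-2)(2) = -4
A²[2,1] = (1)(0) + (2)(1) = 2
A²[2,2] = (1)(-2) + (2)(2) = 2
A² = 
  [ -2,  -4]
  [  2,   2]

A^3 = A^2·A:
A^3[1,1] = (-2)(0) + (-4)(1) = -4
A^3[1,2] = (-2)(-2) + (-4)(2) = -4
A^3[2,1] = (2)(0) + (2)(1) = 2
A^3[2,2] = (2)(-2) + (2)(2) = 0
A^3 = 
  [ -4,  -4]
  [  2,   0]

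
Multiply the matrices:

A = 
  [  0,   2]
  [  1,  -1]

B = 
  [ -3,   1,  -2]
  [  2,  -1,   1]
AB = 
  [  4,  -2,   2]
  [ -5,   2,  -3]

A is 2×2 and B is 2×3, so AB is 2×3. Each entry is (row of A)·(column of B):
AB[1,1] = (0)(-3) + (2)(2) = 4
AB[1,2] = (0)(1) + (2)(-1) = -2
AB[1,3] = (0)(-2) + (2)(1) = 2
AB[2,1] = (1)(-3) + (-1)(2) = -5
AB[2,2] = (1)(1) + (-1)(-1) = 2
AB[2,3] = (1)(-2) + (-1)(1) = -3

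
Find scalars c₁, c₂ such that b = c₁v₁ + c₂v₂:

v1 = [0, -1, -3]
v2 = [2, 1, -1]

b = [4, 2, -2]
c1 = 0, c2 = 2

b = 0·v1 + 2·v2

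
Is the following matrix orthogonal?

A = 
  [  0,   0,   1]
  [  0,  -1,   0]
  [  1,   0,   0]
Yes

AᵀA = 
  [  1,   0,   0]
  [  0,   1,   0]
  [  0,   0,   1]
= I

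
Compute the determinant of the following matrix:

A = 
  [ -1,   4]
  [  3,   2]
For a 2×2 matrix, det = ad - bc = (-1)(2) - (4)(3) = -14

det(A) = -14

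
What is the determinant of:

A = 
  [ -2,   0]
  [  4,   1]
For a 2×2 matrix, det = ad - bc = (-2)(1) - (0)(4) = -2

det(A) = -2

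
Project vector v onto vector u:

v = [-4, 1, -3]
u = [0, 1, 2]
proj_u(v) = [0, -1, -2]

v·u = (-4)(0) + (1)(1) + (-3)(2) = -5
u·u = (0)² + (1)² + (2)² = 5
proj_u(v) = (v·u / u·u) × u = (-5/5) × u = (-1) × u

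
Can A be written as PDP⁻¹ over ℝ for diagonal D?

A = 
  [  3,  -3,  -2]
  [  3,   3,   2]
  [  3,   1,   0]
No

Characteristic polynomial: det(λI - A) = λ³ - 6λ² + 22λ + 12
By the rational root theorem any rational root is an integer dividing 12; none of those is a root, so p(λ) has no rational roots and hence (being an irreducible cubic) no repeated roots.
Discriminant of the cubic: Δ = -47200
Δ < 0 ⇒ one real eigenvalue and a complex-conjugate pair: λ ≈ 3.239 + 3.822i, 3.239 - 3.822i, -0.4781
Has complex eigenvalues (not diagonalizable over ℝ).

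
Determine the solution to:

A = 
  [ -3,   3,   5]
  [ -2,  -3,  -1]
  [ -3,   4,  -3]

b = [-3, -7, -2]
Row reduce the augmented matrix [A|b]:
R2 → R2 - (2/3)·R1
R3 → R3 - (1)·R1
R3 → R3 + (1/5)·R2
REF = 
  [     -3,       3,       5,      -3]
  [      0,      -5,   -13/3,      -5]
  [      0,       0, -133/15,       0]

Back-substitution:
x₃ = 0 / (-133/15) = 0
x₂ = (-5 - (-13/3)(0)) / (-5) = 1
x₁ = (-3 - (3)(1) - (5)(0)) / (-3) = 2

x = [2, 1, 0]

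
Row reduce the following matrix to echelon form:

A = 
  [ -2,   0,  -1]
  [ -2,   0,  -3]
Row operations:
R2 → R2 - (1)·R1

Resulting echelon form:
REF = 
  [ -2,   0,  -1]
  [  0,   0,  -2]

Rank = 2 (number of non-zero pivot rows).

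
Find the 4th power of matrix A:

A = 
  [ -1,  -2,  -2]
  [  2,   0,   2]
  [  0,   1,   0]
A² = A·A:
A²[1,1] = (-1)(-1) + (-2)(2) + (-2)(0) = -3
A²[1,2] = (-1)(-2) + (-2)(0) + (-2)(1) = 0
A²[1,3] = (-1)(-2) + (-2)(2) + (-2)(0) = -2
A²[2,1] = (2)(-1) + (0)(2) + (2)(0) = -2
A²[2,2] = (2)(-2) + (0)(0) + (2)(1) = -2
A²[2,3] = (2)(-2) + (0)(2) + (2)(0) = -4
A²[3,1] = (0)(-1) + (1)(2) + (0)(0) = 2
A²[3,2] = (0)(-2) + (1)(0) + (0)(1) = 0
A²[3,3] = (0)(-2) + (1)(2) + (0)(0) = 2
A² = 
  [ -3,   0,  -2]
  [ -2,  -2,  -4]
  [  2,   0,   2]

A^3 = A^2·A:
A^3[1,1] = (-3)(-1) + (0)(2) + (-2)(0) = 3
A^3[1,2] = (-3)(-2) + (0)(0) + (-2)(1) = 4
A^3[1,3] = (-3)(-2) + (0)(2) + (-2)(0) = 6
A^3[2,1] = (-2)(-1) + (-2)(2) + (-4)(0) = -2
A^3[2,2] = (-2)(-2) + (-2)(0) + (-4)(1) = 0
A^3[2,3] = (-2)(-2) + (-2)(2) + (-4)(0) = 0
A^3[3,1] = (2)(-1) + (0)(2) + (2)(0) = -2
A^3[3,2] = (2)(-2) + (0)(0) + (2)(1) = -2
A^3[3,3] = (2)(-2) + (0)(2) + (2)(0) = -4
A^3 = 
  [  3,   4,   6]
  [ -2,   0,   0]
  [ -2,  -2,  -4]

A^4 = A^3·A:
A^4[1,1] = (3)(-1) + (4)(2) + (6)(0) = 5
A^4[1,2] = (3)(-2) + (4)(0) + (6)(1) = 0
A^4[1,3] = (3)(-2) + (4)(2) + (6)(0) = 2
A^4[2,1] = (-2)(-1) + (0)(2) + (0)(0) = 2
A^4[2,2] = (-2)(-2) + (0)(0) + (0)(1) = 4
A^4[2,3] = (-2)(-2) + (0)(2) + (0)(0) = 4
A^4[3,1] = (-2)(-1) + (-2)(2) + (-4)(0) = -2
A^4[3,2] = (-2)(-2) + (-2)(0) + (-4)(1) = 0
A^4[3,3] = (-2)(-2) + (-2)(2) + (-4)(0) = 0
A^4 = 
  [  5,   0,   2]
  [  2,   4,   4]
  [ -2,   0,   0]

Therefore
A^4 = 
  [  5,   0,   2]
  [  2,   4,   4]
  [ -2,   0,   0]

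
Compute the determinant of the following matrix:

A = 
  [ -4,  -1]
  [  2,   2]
-6

For a 2×2 matrix, det = ad - bc = (-4)(2) - (-1)(2) = -6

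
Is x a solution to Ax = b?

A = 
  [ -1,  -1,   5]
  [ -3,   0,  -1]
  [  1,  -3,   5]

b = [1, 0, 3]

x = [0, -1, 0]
Yes

Ax = [1, 0, 3] = b ✓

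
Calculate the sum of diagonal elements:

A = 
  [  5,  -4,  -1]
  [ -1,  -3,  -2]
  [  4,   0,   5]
7

tr(A) = 5 + -3 + 5 = 7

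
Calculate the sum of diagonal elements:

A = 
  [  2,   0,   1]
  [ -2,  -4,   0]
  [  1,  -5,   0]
-2

tr(A) = 2 + -4 + 0 = -2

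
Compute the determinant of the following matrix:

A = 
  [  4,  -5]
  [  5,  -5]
For a 2×2 matrix, det = ad - bc = (4)(-5) - (-5)(5) = 5

det(A) = 5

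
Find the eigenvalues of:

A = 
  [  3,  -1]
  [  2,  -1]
λ = 1 + √2, 1 - √2  (≈ 2.414, -0.4142)

tr(A) = 2, det(A) = -1
Characteristic polynomial: λ² - tr(A)λ + det(A) = λ² - 2λ - 1
λ² - 2λ - 1 = 0  ⇒  λ = (2 ± √((-2)² - 4·(-1)))/2 = (2 ± √(8))/2
  = 1 + √2,  1 - √2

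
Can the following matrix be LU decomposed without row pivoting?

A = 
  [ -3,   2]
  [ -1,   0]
Yes.
A[1,1] = -3 ≠ 0, so Gaussian elimination proceeds without a row swap: multiplier ℓ₂₁ = (-1)/(-3) = 1/3, and U[2,2] = 0 - (1/3)(2) = -2/3.
L = 
  [  1,   0]
  [1/3,   1]
U = 
  [  -3,    2]
  [   0, -2/3]
Check row 2 of LU: [(1/3)(-3), (1/3)(2) + (-2/3)] = [-1, 0] = row 2 of A ✓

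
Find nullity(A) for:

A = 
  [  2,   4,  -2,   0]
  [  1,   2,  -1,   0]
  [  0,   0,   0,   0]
nullity(A) = 3

Row reduce:
R2 → R2 - (1/2)·R1
REF = 
  [  2,   4,  -2,   0]
  [  0,   0,   0,   0]
  [  0,   0,   0,   0]
Pivot columns: 1 → 1 pivot.
rank(A) = 1, so nullity(A) = 4 - 1 = 3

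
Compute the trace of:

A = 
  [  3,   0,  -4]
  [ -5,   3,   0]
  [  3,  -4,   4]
10

tr(A) = 3 + 3 + 4 = 10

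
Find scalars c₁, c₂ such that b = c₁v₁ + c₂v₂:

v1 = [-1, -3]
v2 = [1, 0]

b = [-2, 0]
c1 = 0, c2 = -2

b = 0·v1 + -2·v2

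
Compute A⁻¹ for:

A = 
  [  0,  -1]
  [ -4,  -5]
det(A) = (0)(-5) - (-1)(-4) = -4
For a 2×2 matrix, A⁻¹ = (1/det(A)) · [[d, -b], [-c, a]]
    = (-1/4) · [[-5, 1], [4, 0]]

A⁻¹ = 
  [ 5/4, -1/4]
  [  -1,    0]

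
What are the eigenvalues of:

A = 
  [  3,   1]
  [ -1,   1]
λ = 2, 2

tr(A) = 4, det(A) = 4
Characteristic polynomial: λ² - tr(A)λ + det(A) = λ² - 4λ + 4
λ² - 4λ + 4 = (λ - 2)²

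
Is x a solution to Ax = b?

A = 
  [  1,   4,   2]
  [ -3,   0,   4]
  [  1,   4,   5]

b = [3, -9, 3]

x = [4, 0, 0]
No

Ax = [4, -12, 4] ≠ b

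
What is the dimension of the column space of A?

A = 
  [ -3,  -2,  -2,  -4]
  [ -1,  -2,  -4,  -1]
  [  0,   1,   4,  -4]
Row reduce:
R2 → R2 - (1/3)·R1
R3 → R3 + (3/4)·R2
REF = 
  [   -3,    -2,    -2,    -4]
  [    0,  -4/3, -10/3,   1/3]
  [    0,     0,   3/2, -15/4]
Pivot columns: 1, 2, 3 → 3 pivots.
dim(Col(A)) = number of pivot columns = 3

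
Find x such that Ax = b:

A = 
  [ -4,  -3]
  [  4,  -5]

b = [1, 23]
x = [2, -3]

Row reduce the augmented matrix [A|b]:
R2 → R2 + (1)·R1
REF = 
  [ -4,  -3,   1]
  [  0,  -8,  24]

Back-substitution:
x₂ = 24 / (-8) = -3
x₁ = (1 - (-3)(-3)) / (-4) = 2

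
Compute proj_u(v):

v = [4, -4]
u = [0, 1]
v·u = (4)(0) + (-4)(1) = -4
u·u = (0)² + (1)² = 1
proj_u(v) = (v·u / u·u) × u = (-4/1) × u = (-4) × u

proj_u(v) = [0, -4]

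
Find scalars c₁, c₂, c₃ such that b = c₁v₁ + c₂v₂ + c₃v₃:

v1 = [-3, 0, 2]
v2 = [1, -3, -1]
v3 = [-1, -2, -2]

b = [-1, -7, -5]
c1 = 0, c2 = 1, c3 = 2

b = 0·v1 + 1·v2 + 2·v3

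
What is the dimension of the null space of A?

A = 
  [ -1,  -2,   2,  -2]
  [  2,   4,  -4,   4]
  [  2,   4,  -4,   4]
nullity(A) = 3

Row reduce:
R2 → R2 + (2)·R1
R3 → R3 + (2)·R1
REF = 
  [ -1,  -2,   2,  -2]
  [  0,   0,   0,   0]
  [  0,   0,   0,   0]
Pivot columns: 1 → 1 pivot.
rank(A) = 1, so nullity(A) = 4 - 1 = 3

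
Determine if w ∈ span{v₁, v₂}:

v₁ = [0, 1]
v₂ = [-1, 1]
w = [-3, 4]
Yes

Form the augmented matrix and row-reduce:
[v₁|v₂|w] = 
  [  0,  -1,  -3]
  [  1,   1,   4]
Swap R1 ↔ R2
REF = 
  [  1,   1,   4]
  [  0,  -1,  -3]

No row of the form [0 0 | nonzero], so the system is consistent. Back-substitution gives c₁ = 1, c₂ = 3: w = (1)·v₁ + (3)·v₂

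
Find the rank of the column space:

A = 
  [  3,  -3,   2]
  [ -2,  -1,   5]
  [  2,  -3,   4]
dim(Col(A)) = 3

Row reduce:
R2 → R2 + (2/3)·R1
R3 → R3 - (2/3)·R1
R3 → R3 - (1/3)·R2
REF = 
  [   3,   -3,    2]
  [   0,   -3, 19/3]
  [   0,    0,  5/9]
Pivot columns: 1, 2, 3 → 3 pivots.
dim(Col(A)) = number of pivot columns = 3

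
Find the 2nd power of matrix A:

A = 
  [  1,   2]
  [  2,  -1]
A² = A·A:
A²[1,1] = (1)(1) + (2)(2) = 5
A²[1,2] = (1)(2) + (2)(-1) = 0
A²[2,1] = (2)(1) + (-1)(2) = 0
A²[2,2] = (2)(2) + (-1)(-1) = 5
A² = 
  [  5,   0]
  [  0,   5]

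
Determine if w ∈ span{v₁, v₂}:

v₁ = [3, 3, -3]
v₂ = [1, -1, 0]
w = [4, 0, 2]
No

Form the augmented matrix and row-reduce:
[v₁|v₂|w] = 
  [  3,   1,   4]
  [  3,  -1,   0]
  [ -3,   0,   2]
R2 → R2 - (1)·R1
R3 → R3 + (1)·R1
R3 → R3 + (1/2)·R2
REF = 
  [  3,   1,   4]
  [  0,  -2,  -4]
  [  0,   0,   4]

Row 3 reads [0 0 | 4], i.e. 0 = 4, so the system is inconsistent and w ∉ span{v₁, v₂}.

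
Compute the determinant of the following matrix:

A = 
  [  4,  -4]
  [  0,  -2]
For a 2×2 matrix, det = ad - bc = (4)(-2) - (-4)(0) = -8

det(A) = -8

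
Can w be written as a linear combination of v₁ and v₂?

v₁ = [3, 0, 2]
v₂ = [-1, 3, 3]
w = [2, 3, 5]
Yes

Form the augmented matrix and row-reduce:
[v₁|v₂|w] = 
  [  3,  -1,   2]
  [  0,   3,   3]
  [  2,   3,   5]
R3 → R3 - (2/3)·R1
R3 → R3 - (11/9)·R2
REF = 
  [  3,  -1,   2]
  [  0,   3,   3]
  [  0,   0,   0]

No row of the form [0 0 | nonzero], so the system is consistent. Back-substitution gives c₁ = 1, c₂ = 1: w = (1)·v₁ + (1)·v₂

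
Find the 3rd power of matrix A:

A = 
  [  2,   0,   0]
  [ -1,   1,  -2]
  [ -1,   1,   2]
A² = A·A:
A²[1,1] = (2)(2) + (0)(-1) + (0)(-1) = 4
A²[1,2] = (2)(0) + (0)(1) + (0)(1) = 0
A²[1,3] = (2)(0) + (0)(-2) + (0)(2) = 0
A²[2,1] = (-1)(2) + (1)(-1) + (-2)(-1) = -1
A²[2,2] = (-1)(0) + (1)(1) + (-2)(1) = -1
A²[2,3] = (-1)(0) + (1)(-2) + (-2)(2) = -6
A²[3,1] = (-1)(2) + (1)(-1) + (2)(-1) = -5
A²[3,2] = (-1)(0) + (1)(1) + (2)(1) = 3
A²[3,3] = (-1)(0) + (1)(-2) + (2)(2) = 2
A² = 
  [  4,   0,   0]
  [ -1,  -1,  -6]
  [ -5,   3,   2]

A^3 = A^2·A:
A^3[1,1] = (4)(2) + (0)(-1) + (0)(-1) = 8
A^3[1,2] = (4)(0) + (0)(1) + (0)(1) = 0
A^3[1,3] = (4)(0) + (0)(-2) + (0)(2) = 0
A^3[2,1] = (-1)(2) + (-1)(-1) + (-6)(-1) = 5
A^3[2,2] = (-1)(0) + (-1)(1) + (-6)(1) = -7
A^3[2,3] = (-1)(0) + (-1)(-2) + (-6)(2) = -10
A^3[3,1] = (-5)(2) + (3)(-1) + (2)(-1) = -15
A^3[3,2] = (-5)(0) + (3)(1) + (2)(1) = 5
A^3[3,3] = (-5)(0) + (3)(-2) + (2)(2) = -2
A^3 = 
  [  8,   0,   0]
  [  5,  -7, -10]
  [-15,   5,  -2]

Therefore
A^3 = 
  [  8,   0,   0]
  [  5,  -7, -10]
  [-15,   5,  -2]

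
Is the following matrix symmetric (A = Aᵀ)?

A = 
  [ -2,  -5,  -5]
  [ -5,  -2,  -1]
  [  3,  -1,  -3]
No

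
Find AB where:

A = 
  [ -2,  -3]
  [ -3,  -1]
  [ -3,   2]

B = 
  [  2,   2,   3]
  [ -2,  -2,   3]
AB = 
  [  2,   2, -15]
  [ -4,  -4, -12]
  [-10, -10,  -3]

A is 3×2 and B is 2×3, so AB is 3×3. Each entry is (row of A)·(column of B):
AB[1,1] = (-2)(2) + (-3)(-2) = 2
AB[1,2] = (-2)(2) + (-3)(-2) = 2
AB[1,3] = (-2)(3) + (-3)(3) = -15
AB[2,1] = (-3)(2) + (-1)(-2) = -4
AB[2,2] = (-3)(2) + (-1)(-2) = -4
AB[2,3] = (-3)(3) + (-1)(3) = -12
AB[3,1] = (-3)(2) + (2)(-2) = -10
AB[3,2] = (-3)(2) + (2)(-2) = -10
AB[3,3] = (-3)(3) + (2)(3) = -3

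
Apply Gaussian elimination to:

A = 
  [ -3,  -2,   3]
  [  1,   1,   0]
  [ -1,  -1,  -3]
Row operations:
R2 → R2 + (1/3)·R1
R3 → R3 - (1/3)·R1
R3 → R3 + (1)·R2

Resulting echelon form:
REF = 
  [ -3,  -2,   3]
  [  0, 1/3,   1]
  [  0,   0,  -3]

Rank = 3 (number of non-zero pivot rows).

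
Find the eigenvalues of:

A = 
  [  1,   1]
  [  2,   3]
tr(A) = 4, det(A) = 1
Characteristic polynomial: λ² - tr(A)λ + det(A) = λ² - 4λ + 1
λ² - 4λ + 1 = 0  ⇒  λ = (4 ± √((-4)² - 4·(1)))/2 = (4 ± √(12))/2
  = 2 + √3,  2 - √3

λ = 2 + √3, 2 - √3  (≈ 3.732, 0.2679)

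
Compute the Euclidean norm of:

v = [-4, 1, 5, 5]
8.185

||v||₂ = √((-4)² + (1)² + (5)² + (5)²) = √67 = 8.185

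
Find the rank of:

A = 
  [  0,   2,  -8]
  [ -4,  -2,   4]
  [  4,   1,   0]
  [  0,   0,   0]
Row reduce:
Swap R1 ↔ R2
R3 → R3 + (1)·R1
R3 → R3 + (1/2)·R2
REF = 
  [ -4,  -2,   4]
  [  0,   2,  -8]
  [  0,   0,   0]
  [  0,   0,   0]
Pivot columns: 1, 2 → 2 pivots.

rank(A) = 2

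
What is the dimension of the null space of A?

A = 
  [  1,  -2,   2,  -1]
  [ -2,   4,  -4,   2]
nullity(A) = 3

Row reduce:
R2 → R2 + (2)·R1
REF = 
  [  1,  -2,   2,  -1]
  [  0,   0,   0,   0]
Pivot columns: 1 → 1 pivot.
rank(A) = 1, so nullity(A) = 4 - 1 = 3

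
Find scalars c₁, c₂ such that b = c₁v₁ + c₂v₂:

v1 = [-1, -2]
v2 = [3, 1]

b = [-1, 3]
c1 = -2, c2 = -1

b = -2·v1 + -1·v2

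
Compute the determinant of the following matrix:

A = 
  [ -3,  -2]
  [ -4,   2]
For a 2×2 matrix, det = ad - bc = (-3)(2) - (-2)(-4) = -14

det(A) = -14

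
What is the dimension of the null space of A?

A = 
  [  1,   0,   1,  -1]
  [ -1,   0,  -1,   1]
nullity(A) = 3

Row reduce:
R2 → R2 + (1)·R1
REF = 
  [  1,   0,   1,  -1]
  [  0,   0,   0,   0]
Pivot columns: 1 → 1 pivot.
rank(A) = 1, so nullity(A) = 4 - 1 = 3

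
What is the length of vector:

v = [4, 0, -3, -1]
5.099

||v||₂ = √((4)² + (0)² + (-3)² + (-1)²) = √26 = 5.099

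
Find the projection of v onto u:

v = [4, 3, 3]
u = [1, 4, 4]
v·u = (4)(1) + (3)(4) + (3)(4) = 28
u·u = (1)² + (4)² + (4)² = 33
proj_u(v) = (v·u / u·u) × u = (28/33) × u

proj_u(v) = [28/33, 112/33, 112/33]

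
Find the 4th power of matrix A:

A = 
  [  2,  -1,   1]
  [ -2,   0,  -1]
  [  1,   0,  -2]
A^4 = 
  [ 59, -19,  12]
  [-45,  14,  -5]
  [  5,  -7,  25]

A² = A·A:
A²[1,1] = (2)(2) + (-1)(-2) + (1)(1) = 7
A²[1,2] = (2)(-1) + (-1)(0) + (1)(0) = -2
A²[1,3] = (2)(1) + (-1)(-1) + (1)(-2) = 1
A²[2,1] = (-2)(2) + (0)(-2) + (-1)(1) = -5
A²[2,2] = (-2)(-1) + (0)(0) + (-1)(0) = 2
A²[2,3] = (-2)(1) + (0)(-1) + (-1)(-2) = 0
A²[3,1] = (1)(2) + (0)(-2) + (-2)(1) = 0
A²[3,2] = (1)(-1) + (0)(0) + (-2)(0) = -1
A²[3,3] = (1)(1) + (0)(-1) + (-2)(-2) = 5
A² = 
  [  7,  -2,   1]
  [ -5,   2,   0]
  [  0,  -1,   5]

A^3 = A^2·A:
A^3[1,1] = (7)(2) + (-2)(-2) + (1)(1) = 19
A^3[1,2] = (7)(-1) + (-2)(0) + (1)(0) = -7
A^3[1,3] = (7)(1) + (-2)(-1) + (1)(-2) = 7
A^3[2,1] = (-5)(2) + (2)(-2) + (0)(1) = -14
A^3[2,2] = (-5)(-1) + (2)(0) + (0)(0) = 5
A^3[2,3] = (-5)(1) + (2)(-1) + (0)(-2) = -7
A^3[3,1] = (0)(2) + (-1)(-2) + (5)(1) = 7
A^3[3,2] = (0)(-1) + (-1)(0) + (5)(0) = 0
A^3[3,3] = (0)(1) + (-1)(-1) + (5)(-2) = -9
A^3 = 
  [ 19,  -7,   7]
  [-14,   5,  -7]
  [  7,   0,  -9]

A^4 = A^3·A:
A^4[1,1] = (19)(2) + (-7)(-2) + (7)(1) = 59
A^4[1,2] = (19)(-1) + (-7)(0) + (7)(0) = -19
A^4[1,3] = (19)(1) + (-7)(-1) + (7)(-2) = 12
A^4[2,1] = (-14)(2) + (5)(-2) + (-7)(1) = -45
A^4[2,2] = (-14)(-1) + (5)(0) + (-7)(0) = 14
A^4[2,3] = (-14)(1) + (5)(-1) + (-7)(-2) = -5
A^4[3,1] = (7)(2) + (0)(-2) + (-9)(1) = 5
A^4[3,2] = (7)(-1) + (0)(0) + (-9)(0) = -7
A^4[3,3] = (7)(1) + (0)(-1) + (-9)(-2) = 25
A^4 = 
  [ 59, -19,  12]
  [-45,  14,  -5]
  [  5,  -7,  25]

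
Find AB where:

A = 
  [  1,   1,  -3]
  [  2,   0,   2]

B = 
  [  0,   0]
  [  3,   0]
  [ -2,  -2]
A is 2×3 and B is 3×2, so AB is 2×2. Each entry is (row of A)·(column of B):
AB[1,1] = (1)(0) + (1)(3) + (-3)(-2) = 9
AB[1,2] = (1)(0) + (1)(0) + (-3)(-2) = 6
AB[2,1] = (2)(0) + (0)(3) + (2)(-2) = -4
AB[2,2] = (2)(0) + (0)(0) + (2)(-2) = -4

AB = 
  [  9,   6]
  [ -4,  -4]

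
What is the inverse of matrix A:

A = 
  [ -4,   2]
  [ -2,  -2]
det(A) = (-4)(-2) - (2)(-2) = 12
For a 2×2 matrix, A⁻¹ = (1/det(A)) · [[d, -b], [-c, a]]
    = (1/12) · [[-2, -2], [2, -4]]

A⁻¹ = 
  [-1/6, -1/6]
  [ 1/6, -1/3]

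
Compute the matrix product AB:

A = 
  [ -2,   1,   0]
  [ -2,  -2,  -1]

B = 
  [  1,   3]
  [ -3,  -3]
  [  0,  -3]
A is 2×3 and B is 3×2, so AB is 2×2. Each entry is (row of A)·(column of B):
AB[1,1] = (-2)(1) + (1)(-3) + (0)(0) = -5
AB[1,2] = (-2)(3) + (1)(-3) + (0)(-3) = -9
AB[2,1] = (-2)(1) + (-2)(-3) + (-1)(0) = 4
AB[2,2] = (-2)(3) + (-2)(-3) + (-1)(-3) = 3

AB = 
  [ -5,  -9]
  [  4,   3]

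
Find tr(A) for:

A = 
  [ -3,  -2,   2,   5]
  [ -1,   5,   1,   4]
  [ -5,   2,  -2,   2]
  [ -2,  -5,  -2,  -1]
-1

tr(A) = -3 + 5 + -2 + -1 = -1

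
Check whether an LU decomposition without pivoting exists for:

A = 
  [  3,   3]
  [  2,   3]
Yes.
A[1,1] = 3 ≠ 0, so Gaussian elimination proceeds without a row swap: multiplier ℓ₂₁ = (2)/(3) = 2/3, and U[2,2] = 3 - (2/3)(3) = 1.
L = 
  [  1,   0]
  [2/3,   1]
U = 
  [  3,   3]
  [  0,   1]
Check row 2 of LU: [(2/3)(3), (2/3)(3) + 1] = [2, 3] = row 2 of A ✓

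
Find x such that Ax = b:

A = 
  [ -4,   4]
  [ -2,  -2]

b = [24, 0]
Row reduce the augmented matrix [A|b]:
R2 → R2 - (1/2)·R1
REF = 
  [ -4,   4,  24]
  [  0,  -4, -12]

Back-substitution:
x₂ = (-12) / (-4) = 3
x₁ = (24 - (4)(3)) / (-4) = -3

x = [-3, 3]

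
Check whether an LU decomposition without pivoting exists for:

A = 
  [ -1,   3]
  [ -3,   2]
Yes.
A[1,1] = -1 ≠ 0, so Gaussian elimination proceeds without a row swap: multiplier ℓ₂₁ = (-3)/(-1) = 3, and U[2,2] = 2 - (3)(3) = -7.
L = 
  [  1,   0]
  [  3,   1]
U = 
  [ -1,   3]
  [  0,  -7]
Check row 2 of LU: [(3)(-1), (3)(3) + (-7)] = [-3, 2] = row 2 of A ✓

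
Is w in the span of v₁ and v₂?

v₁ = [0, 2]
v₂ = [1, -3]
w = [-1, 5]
Yes

Form the augmented matrix and row-reduce:
[v₁|v₂|w] = 
  [  0,   1,  -1]
  [  2,  -3,   5]
Swap R1 ↔ R2
REF = 
  [  2,  -3,   5]
  [  0,   1,  -1]

No row of the form [0 0 | nonzero], so the system is consistent. Back-substitution gives c₁ = 1, c₂ = -1: w = (1)·v₁ + (-1)·v₂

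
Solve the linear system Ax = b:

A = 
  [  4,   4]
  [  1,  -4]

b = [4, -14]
Row reduce the augmented matrix [A|b]:
R2 → R2 - (1/4)·R1
REF = 
  [  4,   4,   4]
  [  0,  -5, -15]

Back-substitution:
x₂ = (-15) / (-5) = 3
x₁ = (4 - (4)(3)) / 4 = -2

x = [-2, 3]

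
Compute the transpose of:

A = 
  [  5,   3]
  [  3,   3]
Aᵀ = 
  [  5,   3]
  [  3,   3]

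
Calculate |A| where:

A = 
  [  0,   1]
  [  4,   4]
For a 2×2 matrix, det = ad - bc = (0)(4) - (1)(4) = -4

det(A) = -4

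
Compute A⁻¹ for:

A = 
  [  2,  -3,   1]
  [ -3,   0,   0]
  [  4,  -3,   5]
det(A) = (2)·((0)(5) - (0)(-3)) - (-3)·((-3)(5) - (0)(4)) + (1)·((-3)(-3) - (0)(4))
  = (2)(0) - (-3)(-15) + (1)(9)
  = -36
det(A) = -36 ≠ 0, so A is invertible.

Cofactors Cᵢⱼ = (-1)ⁱ⁺ʲ·Mᵢⱼ:
C = 
  [  0,  15,   9]
  [ 12,   6,  -6]
  [  0,  -3,  -9]

adj(A) = Cᵀ:
adj(A) = 
  [  0,  12,   0]
  [ 15,   6,  -3]
  [  9,  -6,  -9]

A⁻¹ = (-1/36) · adj(A):
A⁻¹ = 
  [    0,  -1/3,     0]
  [-5/12,  -1/6,  1/12]
  [ -1/4,   1/6,   1/4]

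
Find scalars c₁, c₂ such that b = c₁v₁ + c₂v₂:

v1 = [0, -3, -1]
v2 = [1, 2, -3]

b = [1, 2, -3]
c1 = 0, c2 = 1

b = 0·v1 + 1·v2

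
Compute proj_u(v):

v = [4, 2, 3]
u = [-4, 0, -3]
v·u = (4)(-4) + (2)(0) + (3)(-3) = -25
u·u = (-4)² + (0)² + (-3)² = 25
proj_u(v) = (v·u / u·u) × u = (-25/25) × u = (-1) × u

proj_u(v) = [4, 0, 3]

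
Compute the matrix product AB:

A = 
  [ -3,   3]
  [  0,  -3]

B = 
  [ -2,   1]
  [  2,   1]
AB = 
  [ 12,   0]
  [ -6,  -3]

A is 2×2 and B is 2×2, so AB is 2×2. Each entry is (row of A)·(column of B):
AB[1,1] = (-3)(-2) + (3)(2) = 12
AB[1,2] = (-3)(1) + (3)(1) = 0
AB[2,1] = (0)(-2) + (-3)(2) = -6
AB[2,2] = (0)(1) + (-3)(1) = -3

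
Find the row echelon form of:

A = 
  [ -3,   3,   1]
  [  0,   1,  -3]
Row operations:
No row operations needed (already in echelon form).

Resulting echelon form:
REF = 
  [ -3,   3,   1]
  [  0,   1,  -3]

Rank = 2 (number of non-zero pivot rows).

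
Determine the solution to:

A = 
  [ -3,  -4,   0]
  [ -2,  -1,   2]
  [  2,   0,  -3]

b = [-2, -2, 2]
x = [-2, 2, -2]

Row reduce the augmented matrix [A|b]:
R2 → R2 - (2/3)·R1
R3 → R3 + (2/3)·R1
R3 → R3 + (8/5)·R2
REF = 
  [  -3,   -4,    0,   -2]
  [   0,  5/3,    2, -2/3]
  [   0,    0,  1/5, -2/5]

Back-substitution:
x₃ = (-2/5) / (1/5) = -2
x₂ = (-2/3 - (2)(-2)) / (5/3) = 2
x₁ = (-2 - (-4)(2) - (0)(-2)) / (-3) = -2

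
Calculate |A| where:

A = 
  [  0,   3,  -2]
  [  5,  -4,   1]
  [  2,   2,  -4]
30

Cofactor expansion along row 1:
det(A) = (0)·((-4)(-4) - (1)(2)) - (3)·((5)(-4) - (1)(2)) + (-2)·((5)(2) - (-4)(2))
  = (0)(14) - (3)(-22) + (-2)(18)
  = 30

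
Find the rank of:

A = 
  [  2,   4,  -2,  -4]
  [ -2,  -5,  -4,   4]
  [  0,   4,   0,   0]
Row reduce:
R2 → R2 + (1)·R1
R3 → R3 + (4)·R2
REF = 
  [  2,   4,  -2,  -4]
  [  0,  -1,  -6,   0]
  [  0,   0, -24,   0]
Pivot columns: 1, 2, 3 → 3 pivots.

rank(A) = 3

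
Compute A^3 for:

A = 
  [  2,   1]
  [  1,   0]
A^3 = 
  [ 12,   5]
  [  5,   2]

A² = A·A:
A²[1,1] = (2)(2) + (1)(1) = 5
A²[1,2] = (2)(1) + (1)(0) = 2
A²[2,1] = (1)(2) + (0)(1) = 2
A²[2,2] = (1)(1) + (0)(0) = 1
A² = 
  [  5,   2]
  [  2,   1]

A^3 = A^2·A:
A^3[1,1] = (5)(2) + (2)(1) = 12
A^3[1,2] = (5)(1) + (2)(0) = 5
A^3[2,1] = (2)(2) + (1)(1) = 5
A^3[2,2] = (2)(1) + (1)(0) = 2
A^3 = 
  [ 12,   5]
  [  5,   2]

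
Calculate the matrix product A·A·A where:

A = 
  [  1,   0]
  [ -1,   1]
A² = A·A:
A²[1,1] = (1)(1) + (0)(-1) = 1
A²[1,2] = (1)(0) + (0)(1) = 0
A²[2,1] = (-1)(1) + (1)(-1) = -2
A²[2,2] = (-1)(0) + (1)(1) = 1
A² = 
  [  1,   0]
  [ -2,   1]

A^3 = A^2·A:
A^3[1,1] = (1)(1) + (0)(-1) = 1
A^3[1,2] = (1)(0) + (0)(1) = 0
A^3[2,1] = (-2)(1) + (1)(-1) = -3
A^3[2,2] = (-2)(0) + (1)(1) = 1
A^3 = 
  [  1,   0]
  [ -3,   1]

Therefore
A^3 = 
  [  1,   0]
  [ -3,   1]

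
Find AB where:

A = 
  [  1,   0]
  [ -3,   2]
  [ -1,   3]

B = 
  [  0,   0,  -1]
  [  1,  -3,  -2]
AB = 
  [  0,   0,  -1]
  [  2,  -6,  -1]
  [  3,  -9,  -5]

A is 3×2 and B is 2×3, so AB is 3×3. Each entry is (row of A)·(column of B):
AB[1,1] = (1)(0) + (0)(1) = 0
AB[1,2] = (1)(0) + (0)(-3) = 0
AB[1,3] = (1)(-1) + (0)(-2) = -1
AB[2,1] = (-3)(0) + (2)(1) = 2
AB[2,2] = (-3)(0) + (2)(-3) = -6
AB[2,3] = (-3)(-1) + (2)(-2) = -1
AB[3,1] = (-1)(0) + (3)(1) = 3
AB[3,2] = (-1)(0) + (3)(-3) = -9
AB[3,3] = (-1)(-1) + (3)(-2) = -5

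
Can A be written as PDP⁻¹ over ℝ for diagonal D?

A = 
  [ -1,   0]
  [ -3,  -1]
No

tr(A) = -2, det(A) = 1
Characteristic polynomial: λ² - tr(A)λ + det(A) = λ² + 2λ + 1
λ² + 2λ + 1 = (λ + 1)²
Eigenvalues: -1, -1
λ=-1: alg. mult. = 2, geom. mult. = 2 - rank(A - (-1)I) = 2 - 1 = 1
Sum of geometric multiplicities = 1 < n = 2, so there aren't enough independent eigenvectors.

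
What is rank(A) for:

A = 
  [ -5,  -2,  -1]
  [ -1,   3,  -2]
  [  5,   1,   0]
rank(A) = 3

Row reduce:
R2 → R2 - (1/5)·R1
R3 → R3 + (1)·R1
R3 → R3 + (5/17)·R2
REF = 
  [    -5,     -2,     -1]
  [     0,   17/5,   -9/5]
  [     0,      0, -26/17]
Pivot columns: 1, 2, 3 → 3 pivots.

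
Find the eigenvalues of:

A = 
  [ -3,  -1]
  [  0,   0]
tr(A) = -3, det(A) = 0
Characteristic polynomial: λ² - tr(A)λ + det(A) = λ² + 3λ
λ² + 3λ = λ(λ + 3)

λ = 0, -3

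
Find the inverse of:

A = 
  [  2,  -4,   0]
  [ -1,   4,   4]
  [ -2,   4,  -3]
det(A) = (2)·((4)(-3) - (4)(4)) - (-4)·((-1)(-3) - (4)(-2)) + (0)·((-1)(4) - (4)(-2))
  = (2)(-28) - (-4)(11) + (0)(4)
  = -12
det(A) = -12 ≠ 0, so A is invertible.

Cofactors Cᵢⱼ = (-1)ⁱ⁺ʲ·Mᵢⱼ:
C = 
  [-28, -11,   4]
  [-12,  -6,   0]
  [-16,  -8,   4]

adj(A) = Cᵀ:
adj(A) = 
  [-28, -12, -16]
  [-11,  -6,  -8]
  [  4,   0,   4]

A⁻¹ = (-1/12) · adj(A):
A⁻¹ = 
  [  7/3,     1,   4/3]
  [11/12,   1/2,   2/3]
  [ -1/3,     0,  -1/3]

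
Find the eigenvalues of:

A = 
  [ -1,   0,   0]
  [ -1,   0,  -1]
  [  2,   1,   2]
λ = -1, 1, 1

Characteristic polynomial: det(λI - A) = λ³ - λ² - λ + 1
Testing integer divisors of the constant term: p(-1) = 0, so (λ + 1) is a factor:
p(λ) = (λ + 1)(λ² - 2λ + 1)
λ² - 2λ + 1 = (λ - 1)²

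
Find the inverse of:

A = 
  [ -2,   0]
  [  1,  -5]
det(A) = (-2)(-5) - (0)(1) = 10
For a 2×2 matrix, A⁻¹ = (1/det(A)) · [[d, -b], [-c, a]]
    = (1/10) · [[-5, 0], [-1, -2]]

A⁻¹ = 
  [ -1/2,     0]
  [-1/10,  -1/5]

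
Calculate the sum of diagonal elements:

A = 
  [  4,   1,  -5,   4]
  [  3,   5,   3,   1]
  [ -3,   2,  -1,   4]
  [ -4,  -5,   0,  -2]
6

tr(A) = 4 + 5 + -1 + -2 = 6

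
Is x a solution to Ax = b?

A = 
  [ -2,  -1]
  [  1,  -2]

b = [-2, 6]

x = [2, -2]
Yes

Ax = [-2, 6] = b ✓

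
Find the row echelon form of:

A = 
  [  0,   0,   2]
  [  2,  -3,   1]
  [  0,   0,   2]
Row operations:
Swap R1 ↔ R2
R3 → R3 - (1)·R2

Resulting echelon form:
REF = 
  [  2,  -3,   1]
  [  0,   0,   2]
  [  0,   0,   0]

Rank = 2 (number of non-zero pivot rows).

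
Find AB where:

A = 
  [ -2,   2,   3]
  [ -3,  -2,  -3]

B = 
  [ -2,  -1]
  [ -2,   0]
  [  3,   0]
A is 2×3 and B is 3×2, so AB is 2×2. Each entry is (row of A)·(column of B):
AB[1,1] = (-2)(-2) + (2)(-2) + (3)(3) = 9
AB[1,2] = (-2)(-1) + (2)(0) + (3)(0) = 2
AB[2,1] = (-3)(-2) + (-2)(-2) + (-3)(3) = 1
AB[2,2] = (-3)(-1) + (-2)(0) + (-3)(0) = 3

AB = 
  [  9,   2]
  [  1,   3]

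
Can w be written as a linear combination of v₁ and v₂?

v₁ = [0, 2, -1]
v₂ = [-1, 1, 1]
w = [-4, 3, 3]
No

Form the augmented matrix and row-reduce:
[v₁|v₂|w] = 
  [  0,  -1,  -4]
  [  2,   1,   3]
  [ -1,   1,   3]
Swap R1 ↔ R2
R3 → R3 + (1/2)·R1
R3 → R3 + (3/2)·R2
REF = 
  [   2,    1,    3]
  [   0,   -1,   -4]
  [   0,    0, -3/2]

Row 3 reads [0 0 | -3/2], i.e. 0 = -3/2, so the system is inconsistent and w ∉ span{v₁, v₂}.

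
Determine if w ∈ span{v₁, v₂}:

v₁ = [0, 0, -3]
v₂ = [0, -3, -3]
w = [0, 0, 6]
Yes

Form the augmented matrix and row-reduce:
[v₁|v₂|w] = 
  [  0,   0,   0]
  [  0,  -3,   0]
  [ -3,  -3,   6]
Swap R1 ↔ R3
REF = 
  [ -3,  -3,   6]
  [  0,  -3,   0]
  [  0,   0,   0]

No row of the form [0 0 | nonzero], so the system is consistent. Back-substitution gives c₁ = -2, c₂ = 0: w = (-2)·v₁ + (0)·v₂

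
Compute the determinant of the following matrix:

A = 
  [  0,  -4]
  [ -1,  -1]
-4

For a 2×2 matrix, det = ad - bc = (0)(-1) - (-4)(-1) = -4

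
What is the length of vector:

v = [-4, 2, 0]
4.472

||v||₂ = √((-4)² + (2)² + (0)²) = √20 = 4.472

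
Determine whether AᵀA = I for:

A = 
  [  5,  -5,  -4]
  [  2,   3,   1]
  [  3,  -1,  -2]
No

AᵀA = 
  [ 38, -22, -24]
  [-22,  35,  25]
  [-24,  25,  21]
≠ I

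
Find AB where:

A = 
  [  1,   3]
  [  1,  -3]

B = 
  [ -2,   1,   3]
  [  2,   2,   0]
AB = 
  [  4,   7,   3]
  [ -8,  -5,   3]

A is 2×2 and B is 2×3, so AB is 2×3. Each entry is (row of A)·(column of B):
AB[1,1] = (1)(-2) + (3)(2) = 4
AB[1,2] = (1)(1) + (3)(2) = 7
AB[1,3] = (1)(3) + (3)(0) = 3
AB[2,1] = (1)(-2) + (-3)(2) = -8
AB[2,2] = (1)(1) + (-3)(2) = -5
AB[2,3] = (1)(3) + (-3)(0) = 3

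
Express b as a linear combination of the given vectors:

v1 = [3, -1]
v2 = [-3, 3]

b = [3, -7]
c1 = -2, c2 = -3

b = -2·v1 + -3·v2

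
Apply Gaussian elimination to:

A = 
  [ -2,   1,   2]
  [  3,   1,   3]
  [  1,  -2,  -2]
Row operations:
R2 → R2 + (3/2)·R1
R3 → R3 + (1/2)·R1
R3 → R3 + (3/5)·R2

Resulting echelon form:
REF = 
  [  -2,    1,    2]
  [   0,  5/2,    6]
  [   0,    0, 13/5]

Rank = 3 (number of non-zero pivot rows).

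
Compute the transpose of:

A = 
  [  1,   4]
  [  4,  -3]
Aᵀ = 
  [  1,   4]
  [  4,  -3]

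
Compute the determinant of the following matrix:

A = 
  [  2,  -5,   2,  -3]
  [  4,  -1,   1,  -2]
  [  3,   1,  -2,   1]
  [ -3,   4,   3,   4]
Cofactor expansion along row 1: det(A) = a₁₁M₁₁ - a₁₂M₁₂ + a₁₃M₁₃ - a₁₄M₁₄

M₁₁ = det[[-1, 1, -2]; [1, -2, 1]; [4, 3, 4]]
  = (-1)·((-2)(4) - (1)(3)) - (1)·((1)(4) - (1)(4)) + (-2)·((1)(3) - (-2)(4))
  = (-1)(-11) - (1)(0) + (-2)(11)
  = -11
M₁₂ = det[[4, 1, -2]; [3, -2, 1]; [-3, 3, 4]]
  = (4)·((-2)(4) - (1)(3)) - (1)·((3)(4) - (1)(-3)) + (-2)·((3)(3) - (-2)(-3))
  = (4)(-11) - (1)(15) + (-2)(3)
  = -65
M₁₃ = det[[4, -1, -2]; [3, 1, 1]; [-3, 4, 4]]
  = (4)·((1)(4) - (1)(4)) - (-1)·((3)(4) - (1)(-3)) + (-2)·((3)(4) - (1)(-3))
  = (4)(0) - (-1)(15) + (-2)(15)
  = -15
M₁₄ = det[[4, -1, 1]; [3, 1, -2]; [-3, 4, 3]]
  = (4)·((1)(3) - (-2)(4)) - (-1)·((3)(3) - (-2)(-3)) + (1)·((3)(4) - (1)(-3))
  = (4)(11) - (-1)(3) + (1)(15)
  = 62

det(A) = (2)(-11) - (-5)(-65) + (2)(-15) - (-3)(62) = -191

det(A) = -191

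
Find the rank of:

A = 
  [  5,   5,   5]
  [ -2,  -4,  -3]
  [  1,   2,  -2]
Row reduce:
R2 → R2 + (2/5)·R1
R3 → R3 - (1/5)·R1
R3 → R3 + (1/2)·R2
REF = 
  [   5,    5,    5]
  [   0,   -2,   -1]
  [   0,    0, -7/2]
Pivot columns: 1, 2, 3 → 3 pivots.

rank(A) = 3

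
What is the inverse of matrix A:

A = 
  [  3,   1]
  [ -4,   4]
det(A) = (3)(4) - (1)(-4) = 16
For a 2×2 matrix, A⁻¹ = (1/det(A)) · [[d, -b], [-c, a]]
    = (1/16) · [[4, -1], [4, 3]]

A⁻¹ = 
  [  1/4, -1/16]
  [  1/4,  3/16]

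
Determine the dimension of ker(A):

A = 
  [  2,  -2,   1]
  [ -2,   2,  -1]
nullity(A) = 2

Row reduce:
R2 → R2 + (1)·R1
REF = 
  [  2,  -2,   1]
  [  0,   0,   0]
Pivot columns: 1 → 1 pivot.
rank(A) = 1, so nullity(A) = 3 - 1 = 2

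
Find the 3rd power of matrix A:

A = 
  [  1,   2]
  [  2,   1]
A^3 = 
  [ 13,  14]
  [ 14,  13]

A² = A·A:
A²[1,1] = (1)(1) + (2)(2) = 5
A²[1,2] = (1)(2) + (2)(1) = 4
A²[2,1] = (2)(1) + (1)(2) = 4
A²[2,2] = (2)(2) + (1)(1) = 5
A² = 
  [  5,   4]
  [  4,   5]

A^3 = A^2·A:
A^3[1,1] = (5)(1) + (4)(2) = 13
A^3[1,2] = (5)(2) + (4)(1) = 14
A^3[2,1] = (4)(1) + (5)(2) = 14
A^3[2,2] = (4)(2) + (5)(1) = 13
A^3 = 
  [ 13,  14]
  [ 14,  13]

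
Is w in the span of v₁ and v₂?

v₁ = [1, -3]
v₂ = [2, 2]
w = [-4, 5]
Yes

Form the augmented matrix and row-reduce:
[v₁|v₂|w] = 
  [  1,   2,  -4]
  [ -3,   2,   5]
R2 → R2 + (3)·R1
REF = 
  [  1,   2,  -4]
  [  0,   8,  -7]

No row of the form [0 0 | nonzero], so the system is consistent. Back-substitution gives c₁ = -9/4, c₂ = -7/8: w = (-9/4)·v₁ + (-7/8)·v₂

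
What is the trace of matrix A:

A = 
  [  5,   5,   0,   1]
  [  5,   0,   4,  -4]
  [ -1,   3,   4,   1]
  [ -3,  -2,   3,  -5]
4

tr(A) = 5 + 0 + 4 + -5 = 4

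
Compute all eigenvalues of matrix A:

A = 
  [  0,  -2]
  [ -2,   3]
tr(A) = 3, det(A) = -4
Characteristic polynomial: λ² - tr(A)λ + det(A) = λ² - 3λ - 4
λ² - 3λ - 4 = (λ + 1)(λ - 4)

λ = 4, -1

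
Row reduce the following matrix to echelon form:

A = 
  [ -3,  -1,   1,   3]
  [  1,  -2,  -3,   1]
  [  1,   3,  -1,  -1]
Row operations:
R2 → R2 + (1/3)·R1
R3 → R3 + (1/3)·R1
R3 → R3 + (8/7)·R2

Resulting echelon form:
REF = 
  [   -3,    -1,     1,     3]
  [    0,  -7/3,  -8/3,     2]
  [    0,     0, -26/7,  16/7]

Rank = 3 (number of non-zero pivot rows).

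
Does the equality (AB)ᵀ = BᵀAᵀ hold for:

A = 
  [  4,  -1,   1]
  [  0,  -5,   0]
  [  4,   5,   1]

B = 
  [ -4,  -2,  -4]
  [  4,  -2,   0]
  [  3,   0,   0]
Yes

(AB)ᵀ = 
  [-17, -20,   7]
  [ -6,  10, -18]
  [-16,   0, -16]

BᵀAᵀ = 
  [-17, -20,   7]
  [ -6,  10, -18]
  [-16,   0, -16]

Both sides are equal — this is the standard identity (AB)ᵀ = BᵀAᵀ, which holds for all A, B.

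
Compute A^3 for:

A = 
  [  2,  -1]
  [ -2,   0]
A^3 = 
  [ 16,  -6]
  [-12,   4]

A² = A·A:
A²[1,1] = (2)(2) + (-1)(-2) = 6
A²[1,2] = (2)(-1) + (-1)(0) = -2
A²[2,1] = (-2)(2) + (0)(-2) = -4
A²[2,2] = (-2)(-1) + (0)(0) = 2
A² = 
  [  6,  -2]
  [ -4,   2]

A^3 = A^2·A:
A^3[1,1] = (6)(2) + (-2)(-2) = 16
A^3[1,2] = (6)(-1) + (-2)(0) = -6
A^3[2,1] = (-4)(2) + (2)(-2) = -12
A^3[2,2] = (-4)(-1) + (2)(0) = 4
A^3 = 
  [ 16,  -6]
  [-12,   4]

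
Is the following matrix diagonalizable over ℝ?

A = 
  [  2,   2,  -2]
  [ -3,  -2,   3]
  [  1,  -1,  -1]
No

Characteristic polynomial: det(λI - A) = λ³ + λ² + 7λ
The constant term is 0, so λ = 0 is a root: p(λ) = λ(λ² + λ + 7)
λ² + λ + 7 = 0  ⇒  λ = (-1 ± √((1)² - 4·(7)))/2 = (-1 ± √(-27))/2
  = (-1 + 3i√3)/2,  (-1 - 3i√3)/2
Eigenvalues: 0, (-1 + 3i√3)/2, (-1 - 3i√3)/2  (≈ 0, -0.5 + 2.598i, -0.5 - 2.598i)
Has complex eigenvalues (not diagonalizable over ℝ).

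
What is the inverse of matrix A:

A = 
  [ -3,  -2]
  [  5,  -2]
det(A) = (-3)(-2) - (-2)(5) = 16
For a 2×2 matrix, A⁻¹ = (1/det(A)) · [[d, -b], [-c, a]]
    = (1/16) · [[-2, 2], [-5, -3]]

A⁻¹ = 
  [ -1/8,   1/8]
  [-5/16, -3/16]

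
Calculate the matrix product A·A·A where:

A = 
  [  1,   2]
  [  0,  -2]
A^3 = 
  [  1,   6]
  [  0,  -8]

A² = A·A:
A²[1,1] = (1)(1) + (2)(0) = 1
A²[1,2] = (1)(2) + (2)(-2) = -2
A²[2,1] = (0)(1) + (-2)(0) = 0
A²[2,2] = (0)(2) + (-2)(-2) = 4
A² = 
  [  1,  -2]
  [  0,   4]

A^3 = A^2·A:
A^3[1,1] = (1)(1) + (-2)(0) = 1
A^3[1,2] = (1)(2) + (-2)(-2) = 6
A^3[2,1] = (0)(1) + (4)(0) = 0
A^3[2,2] = (0)(2) + (4)(-2) = -8
A^3 = 
  [  1,   6]
  [  0,  -8]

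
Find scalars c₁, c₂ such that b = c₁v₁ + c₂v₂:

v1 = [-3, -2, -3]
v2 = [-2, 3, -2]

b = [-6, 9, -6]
c1 = 0, c2 = 3

b = 0·v1 + 3·v2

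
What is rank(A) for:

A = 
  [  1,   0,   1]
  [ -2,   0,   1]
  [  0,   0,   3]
rank(A) = 2

Row reduce:
R2 → R2 + (2)·R1
R3 → R3 - (1)·R2
REF = 
  [  1,   0,   1]
  [  0,   0,   3]
  [  0,   0,   0]
Pivot columns: 1, 3 → 2 pivots.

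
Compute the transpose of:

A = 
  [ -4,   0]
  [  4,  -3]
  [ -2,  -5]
Aᵀ = 
  [ -4,   4,  -2]
  [  0,  -3,  -5]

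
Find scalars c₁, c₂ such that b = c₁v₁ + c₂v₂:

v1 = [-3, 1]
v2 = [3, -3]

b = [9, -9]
c1 = 0, c2 = 3

b = 0·v1 + 3·v2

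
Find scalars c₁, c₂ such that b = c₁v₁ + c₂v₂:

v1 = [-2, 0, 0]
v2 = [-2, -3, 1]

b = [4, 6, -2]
c1 = 0, c2 = -2

b = 0·v1 + -2·v2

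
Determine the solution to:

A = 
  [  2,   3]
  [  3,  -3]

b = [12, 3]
Row reduce the augmented matrix [A|b]:
R2 → R2 - (3/2)·R1
REF = 
  [    2,     3,    12]
  [    0, -15/2,   -15]

Back-substitution:
x₂ = (-15) / (-15/2) = 2
x₁ = (12 - (3)(2)) / 2 = 3

x = [3, 2]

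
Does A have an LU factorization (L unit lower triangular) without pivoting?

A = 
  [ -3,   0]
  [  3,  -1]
Yes.
A[1,1] = -3 ≠ 0, so Gaussian elimination proceeds without a row swap: multiplier ℓ₂₁ = (3)/(-3) = -1, and U[2,2] = -1 - (-1)(0) = -1.
L = 
  [  1,   0]
  [ -1,   1]
U = 
  [ -3,   0]
  [  0,  -1]
Check row 2 of LU: [(-1)(-3), (-1)(0) + (-1)] = [3, -1] = row 2 of A ✓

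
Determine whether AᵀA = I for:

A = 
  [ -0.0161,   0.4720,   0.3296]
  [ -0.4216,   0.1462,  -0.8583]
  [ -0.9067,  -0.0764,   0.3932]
No

AᵀA = 
  [  1.0001,   0,   0]
  [  0,   0.2500,   0]
  [  0,   0,   0.9999]
≠ I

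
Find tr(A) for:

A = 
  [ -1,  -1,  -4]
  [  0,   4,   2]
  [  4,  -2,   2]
5

tr(A) = -1 + 4 + 2 = 5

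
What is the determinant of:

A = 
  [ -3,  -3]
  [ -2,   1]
-9

For a 2×2 matrix, det = ad - bc = (-3)(1) - (-3)(-2) = -9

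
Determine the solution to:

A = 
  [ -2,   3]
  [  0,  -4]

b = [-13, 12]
x = [2, -3]

Row reduce the augmented matrix [A|b]:
(already in echelon form)
REF = 
  [ -2,   3, -13]
  [  0,  -4,  12]

Back-substitution:
x₂ = 12 / (-4) = -3
x₁ = (-13 - (3)(-3)) / (-2) = 2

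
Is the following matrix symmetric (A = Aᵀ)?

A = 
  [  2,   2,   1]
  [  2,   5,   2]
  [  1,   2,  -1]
Yes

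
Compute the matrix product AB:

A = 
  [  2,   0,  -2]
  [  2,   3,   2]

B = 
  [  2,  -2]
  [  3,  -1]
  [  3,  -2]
AB = 
  [ -2,   0]
  [ 19, -11]

A is 2×3 and B is 3×2, so AB is 2×2. Each entry is (row of A)·(column of B):
AB[1,1] = (2)(2) + (0)(3) + (-2)(3) = -2
AB[1,2] = (2)(-2) + (0)(-1) + (-2)(-2) = 0
AB[2,1] = (2)(2) + (3)(3) + (2)(3) = 19
AB[2,2] = (2)(-2) + (3)(-1) + (2)(-2) = -11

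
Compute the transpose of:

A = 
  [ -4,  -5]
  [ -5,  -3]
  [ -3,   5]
Aᵀ = 
  [ -4,  -5,  -3]
  [ -5,  -3,   5]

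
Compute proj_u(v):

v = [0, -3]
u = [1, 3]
proj_u(v) = [-9/10, -27/10]

v·u = (0)(1) + (-3)(3) = -9
u·u = (1)² + (3)² = 10
proj_u(v) = (v·u / u·u) × u = (-9/10) × u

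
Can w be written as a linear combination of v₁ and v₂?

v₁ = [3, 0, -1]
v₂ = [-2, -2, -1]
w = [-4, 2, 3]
Yes

Form the augmented matrix and row-reduce:
[v₁|v₂|w] = 
  [  3,  -2,  -4]
  [  0,  -2,   2]
  [ -1,  -1,   3]
R3 → R3 + (1/3)·R1
R3 → R3 - (5/6)·R2
REF = 
  [  3,  -2,  -4]
  [  0,  -2,   2]
  [  0,   0,   0]

No row of the form [0 0 | nonzero], so the system is consistent. Back-substitution gives c₁ = -2, c₂ = -1: w = (-2)·v₁ + (-1)·v₂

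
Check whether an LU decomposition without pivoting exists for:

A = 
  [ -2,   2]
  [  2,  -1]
Yes.
A[1,1] = -2 ≠ 0, so Gaussian elimination proceeds without a row swap: multiplier ℓ₂₁ = (2)/(-2) = -1, and U[2,2] = -1 - (-1)(2) = 1.
L = 
  [  1,   0]
  [ -1,   1]
U = 
  [ -2,   2]
  [  0,   1]
Check row 2 of LU: [(-1)(-2), (-1)(2) + 1] = [2, -1] = row 2 of A ✓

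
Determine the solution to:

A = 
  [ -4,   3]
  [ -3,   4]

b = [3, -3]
x = [-3, -3]

Row reduce the augmented matrix [A|b]:
R2 → R2 - (3/4)·R1
REF = 
  [   -4,     3,     3]
  [    0,   7/4, -21/4]

Back-substitution:
x₂ = (-21/4) / (7/4) = -3
x₁ = (3 - (3)(-3)) / (-4) = -3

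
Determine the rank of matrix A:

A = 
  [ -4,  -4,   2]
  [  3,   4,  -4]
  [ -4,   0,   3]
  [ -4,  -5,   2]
Row reduce:
R2 → R2 + (3/4)·R1
R3 → R3 - (1)·R1
R4 → R4 - (1)·R1
R3 → R3 - (4)·R2
R4 → R4 + (1)·R2
R4 → R4 + (5/22)·R3
REF = 
  [  -4,   -4,    2]
  [   0,    1, -5/2]
  [   0,    0,   11]
  [   0,    0,    0]
Pivot columns: 1, 2, 3 → 3 pivots.

rank(A) = 3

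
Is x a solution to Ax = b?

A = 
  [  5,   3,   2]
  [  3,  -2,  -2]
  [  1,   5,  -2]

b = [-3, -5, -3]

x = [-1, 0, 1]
Yes

Ax = [-3, -5, -3] = b ✓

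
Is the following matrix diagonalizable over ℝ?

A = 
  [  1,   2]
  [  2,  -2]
Yes

tr(A) = -1, det(A) = -6
Characteristic polynomial: λ² - tr(A)λ + det(A) = λ² + λ - 6
λ² + λ - 6 = (λ + 3)(λ - 2)
Eigenvalues: 2, -3
λ=-3: alg. mult. = 1, geom. mult. = 2 - rank(A - (-3)I) = 2 - 1 = 1
λ=2: alg. mult. = 1, geom. mult. = 2 - rank(A - (2)I) = 2 - 1 = 1
Sum of geometric multiplicities equals n, so A has n independent eigenvectors.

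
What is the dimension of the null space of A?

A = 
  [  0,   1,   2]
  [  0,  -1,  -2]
nullity(A) = 2

Row reduce:
R2 → R2 + (1)·R1
REF = 
  [  0,   1,   2]
  [  0,   0,   0]
Pivot columns: 2 → 1 pivot.
rank(A) = 1, so nullity(A) = 3 - 1 = 2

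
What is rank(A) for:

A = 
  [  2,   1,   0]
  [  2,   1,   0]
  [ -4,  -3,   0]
rank(A) = 2

Row reduce:
R2 → R2 - (1)·R1
R3 → R3 + (2)·R1
Swap R2 ↔ R3
REF = 
  [  2,   1,   0]
  [  0,  -1,   0]
  [  0,   0,   0]
Pivot columns: 1, 2 → 2 pivots.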